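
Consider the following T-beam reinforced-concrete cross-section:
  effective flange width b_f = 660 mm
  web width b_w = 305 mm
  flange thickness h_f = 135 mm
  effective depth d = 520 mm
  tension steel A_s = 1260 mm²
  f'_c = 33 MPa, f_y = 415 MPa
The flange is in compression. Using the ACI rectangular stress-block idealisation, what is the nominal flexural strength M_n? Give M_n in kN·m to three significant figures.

Tension: T = A_s f_y = 1260 × 415 = 522900 N.
Try a within the flange: a = T/(0.85 f'_c b_f) = 522900/(0.85 × 33 × 660) = 28.25 mm.
Since a = 28.25 ≤ h_f = 135 mm, the stress block lies entirely in the flange; analyse as a rectangular beam of width b_f.
M_n = T(d − a/2) = 522900 × (520 − 14.125) = 264.52 × 10⁶ N·mm.
M_n = 264.52 kN·m.

M_n ≈ 265 kN·m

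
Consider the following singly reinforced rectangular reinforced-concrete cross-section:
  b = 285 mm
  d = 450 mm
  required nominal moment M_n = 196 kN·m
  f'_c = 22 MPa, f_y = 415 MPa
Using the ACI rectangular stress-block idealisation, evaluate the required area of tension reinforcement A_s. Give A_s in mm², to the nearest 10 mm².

With M_n = 0.85 f'_c a b (d − a/2), solve the quadratic for a:
a = d − √(d² − 2M_n/(0.85 f'_c b)) = 450 − √(450² − 2 × 196×10⁶/(0.85 × 22 × 285)) = 90.91 mm.
A_s = 0.85 f'_c a b / f_y = 0.85 × 22 × 90.91 × 285 / 415 = 1167.5 mm².

A_s ≈ 1170 mm²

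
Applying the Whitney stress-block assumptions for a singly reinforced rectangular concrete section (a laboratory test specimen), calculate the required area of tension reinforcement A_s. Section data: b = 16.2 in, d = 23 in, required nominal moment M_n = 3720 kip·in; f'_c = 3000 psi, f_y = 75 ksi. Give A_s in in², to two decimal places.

From M_n = 0.85 f'_c a b (d − a/2):
a = d − √(d² − 2M_n/(0.85 f'_c b)) = 23 − √(23² − 2 × 3720/(0.85 × 3 × 16.2)) = 4.321 in.
A_s = 0.85 f'_c a b / f_y = 0.85 × 3 × 4.321 × 16.2 / 75 = 2.380 in².

A_s ≈ 2.38 in²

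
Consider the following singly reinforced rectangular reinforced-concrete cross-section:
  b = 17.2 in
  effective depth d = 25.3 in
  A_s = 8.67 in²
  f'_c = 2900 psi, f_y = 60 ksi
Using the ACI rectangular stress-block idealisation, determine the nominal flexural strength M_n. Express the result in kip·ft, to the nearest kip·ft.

T = A_s f_y = 8.67 × 60 = 520.2 kips.
a = T/(0.85 f'_c b) = 520.2/(0.85 × 2.9 × 17.2) = 12.269 in.
M_n = T(d − a/2) = 520.2 × (25.3 − 6.1345) = 9969.9 kip·in = 9969.9/12 = 830.83 kip·ft.

M_n ≈ 831 kip·ft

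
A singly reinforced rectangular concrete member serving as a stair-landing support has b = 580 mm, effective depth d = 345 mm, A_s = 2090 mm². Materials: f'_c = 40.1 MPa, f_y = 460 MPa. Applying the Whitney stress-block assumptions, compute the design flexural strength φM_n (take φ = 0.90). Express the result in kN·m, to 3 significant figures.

φM_n ≈ 277 kN·m

T = A_s f_y = 2090 × 460 = 961400 N = 961.4 kN.
From C = T: a = T/(0.85 f'_c b) = 961400/(0.85 × 40.1 × 580) = 48.63 mm.
M_n = T(d − a/2) = 961.4 kN × (345 − 24.315) mm = 308.31 kN·m.
φM_n = 0.90 × 308.31 = 277.48 kN·m.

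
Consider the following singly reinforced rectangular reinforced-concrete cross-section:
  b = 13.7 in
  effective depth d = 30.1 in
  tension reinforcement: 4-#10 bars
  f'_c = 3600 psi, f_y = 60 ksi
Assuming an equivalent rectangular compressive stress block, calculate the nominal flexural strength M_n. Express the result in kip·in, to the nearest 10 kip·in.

A_s = 4 × 1.27 = 5.08 in².
T = A_s f_y = 5.08 × 60 = 304.8 kips.
a = T/(0.85 f'_c b) = 304.8/(0.85 × 3.6 × 13.7) = 7.271 in.
M_n = T(d − a/2) = 304.8 × (30.1 − 3.6355) = 8066.4 kip·in.

M_n ≈ 8070 kip·in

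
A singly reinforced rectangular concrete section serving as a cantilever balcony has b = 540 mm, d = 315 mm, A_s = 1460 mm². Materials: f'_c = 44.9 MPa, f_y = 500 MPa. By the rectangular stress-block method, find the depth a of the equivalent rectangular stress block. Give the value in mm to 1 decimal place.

T = A_s f_y = 1460 × 500 = 730000 N = 730 kN.
Setting C = 0.85 f'_c a b equal to T: a = 730000/(0.85 × 44.9 × 540) = 35.4 mm.

a ≈ 35.4 mm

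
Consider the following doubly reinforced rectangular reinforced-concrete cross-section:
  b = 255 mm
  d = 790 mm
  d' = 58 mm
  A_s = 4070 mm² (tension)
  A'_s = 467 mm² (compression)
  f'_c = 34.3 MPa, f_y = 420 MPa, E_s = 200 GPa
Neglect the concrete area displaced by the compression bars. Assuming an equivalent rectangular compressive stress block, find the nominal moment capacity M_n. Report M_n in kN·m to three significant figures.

Assume both tension and compression steel yield.
Net tension couple steel: A_s − A'_s = 3603 mm².
a = (A_s − A'_s) f_y / (0.85 f'_c b) = 1513260/(0.85 × 34.3 × 255) = 203.54 mm.
c = a/β₁ = 203.54/0.805 = 252.84 mm; ε'_s = 0.003(c − d')/c = 0.0023 ≥ f_y/E_s = 0.0021, so compression steel does yield.
M_n = (A_s − A'_s) f_y (d − a/2) + A'_s f_y (d − d') = [1513260 × (790 − 101.77) + 196140 × (790 − 58)] × 10⁻⁶ = 1041.47 + 143.57 = 1185.04 kN·m.

M_n ≈ 1190 kN·m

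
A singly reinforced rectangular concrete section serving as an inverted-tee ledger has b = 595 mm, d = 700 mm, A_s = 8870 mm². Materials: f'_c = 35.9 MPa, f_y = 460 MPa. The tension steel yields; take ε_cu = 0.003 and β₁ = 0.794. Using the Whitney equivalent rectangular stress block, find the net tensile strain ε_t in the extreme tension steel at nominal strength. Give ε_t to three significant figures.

a = A_s f_y/(0.85 f'_c b) = 224.72 mm.
β₁ = 0.794, so c = a/β₁ = 224.72/0.794 = 283.02 mm.
From the linear strain diagram with ε_cu = 0.003: ε_t = 0.003 (d − c)/c = 0.003 × (700 − 283.02)/283.02 = 0.00442.
ε_t is between 0.004 and 0.005 — transition zone.

ε_t ≈ 0.00442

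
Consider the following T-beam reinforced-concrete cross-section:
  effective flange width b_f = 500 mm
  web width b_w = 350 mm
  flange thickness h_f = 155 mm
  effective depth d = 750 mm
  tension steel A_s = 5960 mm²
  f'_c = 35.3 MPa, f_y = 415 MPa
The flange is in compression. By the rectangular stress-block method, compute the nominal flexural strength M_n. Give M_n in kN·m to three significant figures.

M_n ≈ 1650 kN·m

Tension: T = A_s f_y = 5960 × 415 = 2473400 N.
Try a within the flange: a = T/(0.85 f'_c b_f) = 2473400/(0.85 × 35.3 × 500) = 164.87 mm.
a = 164.87 > h_f = 155 mm: the block extends into the web. Split into flange-overhang and web parts.
C_f = 0.85 f'_c (b_f − b_w) h_f = 0.85 × 35.3 × (500 − 350) × 155 = 697616 N.
Remaining web compression depth: a_w = (T − C_f)/(0.85 f'_c b_w) = (2473400 − 697616)/(0.85 × 35.3 × 350) = 169.09 mm.
M_n = C_f(d − h_f/2) + (T − C_f)(d − a_w/2) = 697616 × (750 − 77.5) + 1775784 × (750 − 84.545) = 469.15 + 1181.70 = 1650.85 × 10⁶ N·mm.
M_n = 1650.85 kN·m.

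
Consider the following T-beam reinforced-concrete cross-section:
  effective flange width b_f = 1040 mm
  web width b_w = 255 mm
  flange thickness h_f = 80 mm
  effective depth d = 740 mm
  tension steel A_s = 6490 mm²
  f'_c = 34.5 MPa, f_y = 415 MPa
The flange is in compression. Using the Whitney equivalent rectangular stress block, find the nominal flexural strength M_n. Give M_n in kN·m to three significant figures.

Tension: T = A_s f_y = 6490 × 415 = 2693350 N.
Try a within the flange: a = T/(0.85 f'_c b_f) = 2693350/(0.85 × 34.5 × 1040) = 88.31 mm.
a = 88.31 > h_f = 80 mm: the block extends into the web. Split into flange-overhang and web parts.
C_f = 0.85 f'_c (b_f − b_w) h_f = 0.85 × 34.5 × (1040 − 255) × 80 = 1841610 N.
Remaining web compression depth: a_w = (T − C_f)/(0.85 f'_c b_w) = (2693350 − 1841610)/(0.85 × 34.5 × 255) = 113.90 mm.
M_n = C_f(d − h_f/2) + (T − C_f)(d − a_w/2) = 1841610 × (740 − 40) + 851740 × (740 − 56.95) = 1289.13 + 581.78 = 1870.91 × 10⁶ N·mm.
M_n = 1870.91 kN·m.

M_n ≈ 1870 kN·m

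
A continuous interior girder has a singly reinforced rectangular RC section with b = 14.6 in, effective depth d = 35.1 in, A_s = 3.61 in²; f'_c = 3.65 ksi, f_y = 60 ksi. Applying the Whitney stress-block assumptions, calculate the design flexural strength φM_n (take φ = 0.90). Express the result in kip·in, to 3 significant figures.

T = A_s f_y = 3.61 × 60 = 216.6 kips.
a = T/(0.85 f'_c b) = 216.6/(0.85 × 3.65 × 14.6) = 4.782 in.
M_n = T(d − a/2) = 216.6 × (35.1 − 2.391) = 7084.8 kip·in.
φM_n = 0.90 × 7084.8 = 6376.3 kip·in.

φM_n ≈ 6380 kip·in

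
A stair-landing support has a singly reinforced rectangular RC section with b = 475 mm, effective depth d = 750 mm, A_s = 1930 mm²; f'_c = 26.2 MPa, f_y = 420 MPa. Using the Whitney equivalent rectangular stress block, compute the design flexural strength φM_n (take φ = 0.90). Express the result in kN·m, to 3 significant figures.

φM_n ≈ 519 kN·m

T = A_s f_y = 1930 × 420 = 810600 N = 810.6 kN.
From C = T: a = T/(0.85 f'_c b) = 810600/(0.85 × 26.2 × 475) = 76.63 mm.
M_n = T(d − a/2) = 810.6 kN × (750 − 38.315) mm = 576.89 kN·m.
φM_n = 0.90 × 576.89 = 519.20 kN·m.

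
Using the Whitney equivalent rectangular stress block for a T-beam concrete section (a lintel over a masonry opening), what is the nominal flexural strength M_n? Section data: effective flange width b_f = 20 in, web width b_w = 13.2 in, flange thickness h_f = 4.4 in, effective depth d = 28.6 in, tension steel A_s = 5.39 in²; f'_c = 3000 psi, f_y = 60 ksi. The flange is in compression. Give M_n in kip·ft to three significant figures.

Tension: T = A_s f_y = 5.39 × 60 = 323.4 kips.
Try a within the flange: a = T/(0.85 f'_c b_f) = 323.4/(0.85 × 3 × 20) = 6.341 in.
a = 6.341 > h_f = 4.4 in: the block extends into the web. Split into flange-overhang and web parts.
C_f = 0.85 f'_c (b_f − b_w) h_f = 0.85 × 3 × (20 − 13.2) × 4.4 = 76.3 kips.
Remaining web compression depth: a_w = (T − C_f)/(0.85 f'_c b_w) = (323.4 − 76.3)/(0.85 × 3 × 13.2) = 7.341 in.
M_n = C_f(d − h_f/2) + (T − C_f)(d − a_w/2) = 76.3 × (28.6 − 2.2) + 247.1 × (28.6 − 3.6705) = 2014.3 + 6160.1 = 8174.4 kip·in.
M_n = 8174.4/12 = 681.20 kip·ft.

M_n ≈ 681 kip·ft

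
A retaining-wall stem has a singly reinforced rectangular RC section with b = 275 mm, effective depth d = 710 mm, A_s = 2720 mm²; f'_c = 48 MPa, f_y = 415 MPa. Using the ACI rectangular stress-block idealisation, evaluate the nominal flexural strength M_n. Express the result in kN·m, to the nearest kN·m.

M_n ≈ 745 kN·m

T = A_s f_y = 2720 × 415 = 1128800 N = 1128.8 kN.
From C = T: a = T/(0.85 f'_c b) = 1128800/(0.85 × 48 × 275) = 100.61 mm.
M_n = T(d − a/2) = 1128.8 kN × (710 − 50.305) mm = 744.66 kN·m.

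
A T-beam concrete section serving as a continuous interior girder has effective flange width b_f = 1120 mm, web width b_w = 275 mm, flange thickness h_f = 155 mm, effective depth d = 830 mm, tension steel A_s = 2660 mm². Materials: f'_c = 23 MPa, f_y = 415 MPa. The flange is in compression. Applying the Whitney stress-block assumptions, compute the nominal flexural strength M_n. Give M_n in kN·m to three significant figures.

M_n ≈ 888 kN·m

Tension: T = A_s f_y = 2660 × 415 = 1103900 N.
Try a within the flange: a = T/(0.85 f'_c b_f) = 1103900/(0.85 × 23 × 1120) = 50.42 mm.
Since a = 50.42 ≤ h_f = 155 mm, the stress block lies entirely in the flange; analyse as a rectangular beam of width b_f.
M_n = T(d − a/2) = 1103900 × (830 − 25.21) = 888.41 × 10⁶ N·mm.
M_n = 888.41 kN·m.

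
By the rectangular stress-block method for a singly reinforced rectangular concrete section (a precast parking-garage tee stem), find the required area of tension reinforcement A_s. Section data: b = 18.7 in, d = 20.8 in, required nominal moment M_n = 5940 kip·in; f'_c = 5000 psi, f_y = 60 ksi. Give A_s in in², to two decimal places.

From M_n = 0.85 f'_c a b (d − a/2):
a = d − √(d² − 2M_n/(0.85 f'_c b)) = 20.8 − √(20.8² − 2 × 5940/(0.85 × 5 × 18.7)) = 3.973 in.
A_s = 0.85 f'_c a b / f_y = 0.85 × 5 × 3.973 × 18.7 / 60 = 5.263 in².

A_s ≈ 5.26 in²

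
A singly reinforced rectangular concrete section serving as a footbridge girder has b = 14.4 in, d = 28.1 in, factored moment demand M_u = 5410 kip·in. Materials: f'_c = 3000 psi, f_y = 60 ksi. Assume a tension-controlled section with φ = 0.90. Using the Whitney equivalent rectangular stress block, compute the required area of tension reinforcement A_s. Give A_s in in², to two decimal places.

M_n = M_u/φ = 5410/0.90 = 6011.11 kip·in.
From M_n = 0.85 f'_c a b (d − a/2):
a = d − √(d² − 2M_n/(0.85 f'_c b)) = 28.1 − √(28.1² − 2 × 6011.11/(0.85 × 3 × 14.4)) = 6.601 in.
A_s = 0.85 f'_c a b / f_y = 0.85 × 3 × 6.601 × 14.4 / 60 = 4.040 in².

A_s ≈ 4.04 in²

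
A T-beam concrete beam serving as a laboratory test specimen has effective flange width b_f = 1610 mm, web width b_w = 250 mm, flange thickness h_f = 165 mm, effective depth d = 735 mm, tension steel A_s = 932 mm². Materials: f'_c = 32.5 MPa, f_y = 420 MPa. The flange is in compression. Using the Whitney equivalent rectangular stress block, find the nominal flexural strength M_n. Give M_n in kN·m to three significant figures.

Tension: T = A_s f_y = 932 × 420 = 391440 N.
Try a within the flange: a = T/(0.85 f'_c b_f) = 391440/(0.85 × 32.5 × 1610) = 8.80 mm.
Since a = 8.80 ≤ h_f = 165 mm, the stress block lies entirely in the flange; analyse as a rectangular beam of width b_f.
M_n = T(d − a/2) = 391440 × (735 − 4.4) = 285.99 × 10⁶ N·mm.
M_n = 285.99 kN·m.

M_n ≈ 286 kN·m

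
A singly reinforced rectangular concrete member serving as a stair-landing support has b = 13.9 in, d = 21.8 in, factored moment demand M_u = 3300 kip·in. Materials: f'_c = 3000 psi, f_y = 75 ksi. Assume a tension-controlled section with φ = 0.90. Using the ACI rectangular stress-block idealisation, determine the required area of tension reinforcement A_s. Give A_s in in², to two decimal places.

A_s ≈ 2.56 in²

M_n = M_u/φ = 3300/0.90 = 3666.67 kip·in.
From M_n = 0.85 f'_c a b (d − a/2):
a = d − √(d² − 2M_n/(0.85 f'_c b)) = 21.8 − √(21.8² − 2 × 3666.67/(0.85 × 3 × 13.9)) = 5.419 in.
A_s = 0.85 f'_c a b / f_y = 0.85 × 3 × 5.419 × 13.9 / 75 = 2.561 in².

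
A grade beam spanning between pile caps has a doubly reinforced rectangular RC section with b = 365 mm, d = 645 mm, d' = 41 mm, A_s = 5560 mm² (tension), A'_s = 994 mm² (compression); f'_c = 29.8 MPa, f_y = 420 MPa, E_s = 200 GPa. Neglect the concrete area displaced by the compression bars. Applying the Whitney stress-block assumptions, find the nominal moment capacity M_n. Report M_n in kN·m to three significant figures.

Assume both tension and compression steel yield.
Net tension couple steel: A_s − A'_s = 4566 mm².
a = (A_s − A'_s) f_y / (0.85 f'_c b) = 1917720/(0.85 × 29.8 × 365) = 207.42 mm.
c = a/β₁ = 207.42/0.837 = 247.81 mm; ε'_s = 0.003(c − d')/c = 0.0025 ≥ f_y/E_s = 0.0021, so compression steel does yield.
M_n = (A_s − A'_s) f_y (d − a/2) + A'_s f_y (d − d') = [1917720 × (645 − 103.71) + 417480 × (645 − 41)] × 10⁻⁶ = 1038.04 + 252.16 = 1290.20 kN·m.

M_n ≈ 1290 kN·m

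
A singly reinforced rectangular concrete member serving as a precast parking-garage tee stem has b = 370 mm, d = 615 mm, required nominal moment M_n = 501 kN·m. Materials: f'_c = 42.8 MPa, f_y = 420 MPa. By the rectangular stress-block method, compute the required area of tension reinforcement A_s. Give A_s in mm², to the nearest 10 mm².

With M_n = 0.85 f'_c a b (d − a/2), solve the quadratic for a:
a = d − √(d² − 2M_n/(0.85 f'_c b)) = 615 − √(615² − 2 × 501×10⁶/(0.85 × 42.8 × 370)) = 63.83 mm.
A_s = 0.85 f'_c a b / f_y = 0.85 × 42.8 × 63.83 × 370 / 420 = 2045.7 mm².

A_s ≈ 2050 mm²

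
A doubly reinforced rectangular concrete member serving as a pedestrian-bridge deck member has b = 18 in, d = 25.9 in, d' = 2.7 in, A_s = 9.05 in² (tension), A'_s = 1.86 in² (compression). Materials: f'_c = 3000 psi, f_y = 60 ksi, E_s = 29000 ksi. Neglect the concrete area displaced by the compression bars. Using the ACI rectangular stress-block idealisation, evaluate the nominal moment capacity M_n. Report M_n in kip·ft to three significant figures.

M_n ≈ 978 kip·ft

Assume both steels yield.
a = (A_s − A'_s) f_y/(0.85 f'_c b) = (9.05 − 1.86) × 60/(0.85 × 3 × 18) = 9.399 in.
c = a/β₁ = 9.399/0.85 = 11.058 in; ε'_s = 0.003(c − d')/c = 0.0023 ≥ ε_y = 0.0021, so the compression steel yields.
M_n = (A_s − A'_s) f_y (d − a/2) + A'_s f_y (d − d') = 431.4 × (25.9 − 4.6995) + 111.6 × (25.9 − 2.7) = 9145.9 + 2589.1 = 11735.0 kip·in = 11735.0/12 = 977.92 kip·ft.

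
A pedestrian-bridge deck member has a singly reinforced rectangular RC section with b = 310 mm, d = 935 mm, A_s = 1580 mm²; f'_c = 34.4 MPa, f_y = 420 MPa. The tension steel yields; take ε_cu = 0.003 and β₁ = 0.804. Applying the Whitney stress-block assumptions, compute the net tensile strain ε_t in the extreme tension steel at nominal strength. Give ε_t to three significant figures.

a = A_s f_y/(0.85 f'_c b) = 73.21 mm.
β₁ = 0.804, so c = a/β₁ = 73.21/0.804 = 91.06 mm.
From the linear strain diagram with ε_cu = 0.003: ε_t = 0.003 (d − c)/c = 0.003 × (935 − 91.06)/91.06 = 0.0278.
Since ε_t ≥ 0.005, the section is tension-controlled.

ε_t ≈ 0.0278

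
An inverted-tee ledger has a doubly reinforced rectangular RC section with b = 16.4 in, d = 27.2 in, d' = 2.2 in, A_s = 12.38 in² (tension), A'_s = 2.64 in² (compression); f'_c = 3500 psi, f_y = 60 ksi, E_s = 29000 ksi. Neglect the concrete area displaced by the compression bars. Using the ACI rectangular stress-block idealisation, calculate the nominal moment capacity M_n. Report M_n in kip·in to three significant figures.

M_n ≈ 16400 kip·in

Assume both steels yield.
a = (A_s − A'_s) f_y/(0.85 f'_c b) = (12.38 − 2.64) × 60/(0.85 × 3.5 × 16.4) = 11.978 in.
c = a/β₁ = 11.978/0.85 = 14.092 in; ε'_s = 0.003(c − d')/c = 0.0025 ≥ ε_y = 0.0021, so the compression steel yields.
M_n = (A_s − A'_s) f_y (d − a/2) + A'_s f_y (d − d') = 584.4 × (27.2 − 5.989) + 158.4 × (27.2 − 2.2) = 12395.7 + 3960.0 = 16355.7 kip·in.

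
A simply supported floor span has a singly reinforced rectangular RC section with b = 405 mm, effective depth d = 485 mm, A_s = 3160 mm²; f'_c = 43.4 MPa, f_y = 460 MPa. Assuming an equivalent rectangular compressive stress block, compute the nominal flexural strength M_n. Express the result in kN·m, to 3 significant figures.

T = A_s f_y = 3160 × 460 = 1453600 N = 1453.6 kN.
From C = T: a = T/(0.85 f'_c b) = 1453600/(0.85 × 43.4 × 405) = 97.29 mm.
M_n = T(d − a/2) = 1453.6 kN × (485 − 48.645) mm = 634.29 kN·m.

M_n ≈ 634 kN·m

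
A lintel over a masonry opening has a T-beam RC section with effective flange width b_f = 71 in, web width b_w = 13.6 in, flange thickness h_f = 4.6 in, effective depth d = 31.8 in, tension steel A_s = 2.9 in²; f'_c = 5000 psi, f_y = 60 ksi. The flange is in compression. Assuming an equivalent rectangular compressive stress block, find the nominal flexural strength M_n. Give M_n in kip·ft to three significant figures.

M_n ≈ 457 kip·ft

Tension: T = A_s f_y = 2.9 × 60 = 174 kips.
Try a within the flange: a = T/(0.85 f'_c b_f) = 174/(0.85 × 5 × 71) = 0.577 in.
Since a = 0.577 ≤ h_f = 4.6 in, the stress block lies entirely in the flange; analyse as a rectangular beam of width b_f.
M_n = T(d − a/2) = 174 × (31.8 − 0.2885) = 5483.0 kip·in.
M_n = 5483.0/12 = 456.92 kip·ft.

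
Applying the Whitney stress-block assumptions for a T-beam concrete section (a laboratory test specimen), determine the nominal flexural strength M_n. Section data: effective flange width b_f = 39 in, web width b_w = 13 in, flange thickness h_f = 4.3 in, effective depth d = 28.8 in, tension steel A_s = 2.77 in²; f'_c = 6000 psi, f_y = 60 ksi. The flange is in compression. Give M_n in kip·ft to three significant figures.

Tension: T = A_s f_y = 2.77 × 60 = 166.2 kips.
Try a within the flange: a = T/(0.85 f'_c b_f) = 166.2/(0.85 × 6 × 39) = 0.836 in.
Since a = 0.836 ≤ h_f = 4.3 in, the stress block lies entirely in the flange; analyse as a rectangular beam of width b_f.
M_n = T(d − a/2) = 166.2 × (28.8 − 0.418) = 4717.1 kip·in.
M_n = 4717.1/12 = 393.09 kip·ft.

M_n ≈ 393 kip·ft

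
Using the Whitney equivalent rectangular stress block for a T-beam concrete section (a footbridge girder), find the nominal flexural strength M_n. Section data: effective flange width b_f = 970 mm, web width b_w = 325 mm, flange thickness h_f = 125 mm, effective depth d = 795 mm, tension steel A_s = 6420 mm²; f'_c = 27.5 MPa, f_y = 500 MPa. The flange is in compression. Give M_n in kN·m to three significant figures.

M_n ≈ 2320 kN·m

Tension: T = A_s f_y = 6420 × 500 = 3210000 N.
Try a within the flange: a = T/(0.85 f'_c b_f) = 3210000/(0.85 × 27.5 × 970) = 141.57 mm.
a = 141.57 > h_f = 125 mm: the block extends into the web. Split into flange-overhang and web parts.
C_f = 0.85 f'_c (b_f − b_w) h_f = 0.85 × 27.5 × (970 − 325) × 125 = 1884609 N.
Remaining web compression depth: a_w = (T − C_f)/(0.85 f'_c b_w) = (3210000 − 1884609)/(0.85 × 27.5 × 325) = 174.47 mm.
M_n = C_f(d − h_f/2) + (T − C_f)(d − a_w/2) = 1884609 × (795 − 62.5) + 1325391 × (795 − 87.235) = 1380.48 + 938.07 = 2318.55 × 10⁶ N·mm.
M_n = 2318.55 kN·m.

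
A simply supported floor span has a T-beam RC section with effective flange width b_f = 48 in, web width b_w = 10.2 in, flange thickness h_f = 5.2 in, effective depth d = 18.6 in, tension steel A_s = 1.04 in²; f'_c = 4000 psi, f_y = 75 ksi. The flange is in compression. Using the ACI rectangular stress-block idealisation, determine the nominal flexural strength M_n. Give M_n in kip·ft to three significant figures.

Tension: T = A_s f_y = 1.04 × 75 = 78 kips.
Try a within the flange: a = T/(0.85 f'_c b_f) = 78/(0.85 × 4 × 48) = 0.478 in.
Since a = 0.478 ≤ h_f = 5.2 in, the stress block lies entirely in the flange; analyse as a rectangular beam of width b_f.
M_n = T(d − a/2) = 78 × (18.6 − 0.239) = 1432.2 kip·in.
M_n = 1432.2/12 = 119.35 kip·ft.

M_n ≈ 119 kip·ft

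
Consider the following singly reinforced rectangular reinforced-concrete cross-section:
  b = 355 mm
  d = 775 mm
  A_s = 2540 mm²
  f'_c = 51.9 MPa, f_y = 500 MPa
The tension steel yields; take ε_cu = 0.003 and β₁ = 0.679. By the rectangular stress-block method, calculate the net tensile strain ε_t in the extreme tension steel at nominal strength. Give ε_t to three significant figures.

a = A_s f_y/(0.85 f'_c b) = 81.09 mm.
β₁ = 0.679, so c = a/β₁ = 81.09/0.679 = 119.43 mm.
From the linear strain diagram with ε_cu = 0.003: ε_t = 0.003 (d − c)/c = 0.003 × (775 − 119.43)/119.43 = 0.0165.
Since ε_t ≥ 0.005, the section is tension-controlled.

ε_t ≈ 0.0165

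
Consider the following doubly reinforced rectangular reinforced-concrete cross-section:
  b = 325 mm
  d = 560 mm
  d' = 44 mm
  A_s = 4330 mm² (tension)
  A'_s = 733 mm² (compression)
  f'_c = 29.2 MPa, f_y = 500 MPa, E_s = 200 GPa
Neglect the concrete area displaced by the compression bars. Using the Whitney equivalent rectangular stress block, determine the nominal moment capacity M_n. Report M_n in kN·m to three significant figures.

Assume both tension and compression steel yield.
Net tension couple steel: A_s − A'_s = 3597 mm².
a = (A_s − A'_s) f_y / (0.85 f'_c b) = 1798500/(0.85 × 29.2 × 325) = 222.96 mm.
c = a/β₁ = 222.96/0.841 = 265.11 mm; ε'_s = 0.003(c − d')/c = 0.0025 ≥ f_y/E_s = 0.0025, so compression steel does yield.
M_n = (A_s − A'_s) f_y (d − a/2) + A'_s f_y (d − d') = [1798500 × (560 − 111.48) + 366500 × (560 − 44)] × 10⁻⁶ = 806.66 + 189.11 = 995.77 kN·m.

M_n ≈ 996 kN·m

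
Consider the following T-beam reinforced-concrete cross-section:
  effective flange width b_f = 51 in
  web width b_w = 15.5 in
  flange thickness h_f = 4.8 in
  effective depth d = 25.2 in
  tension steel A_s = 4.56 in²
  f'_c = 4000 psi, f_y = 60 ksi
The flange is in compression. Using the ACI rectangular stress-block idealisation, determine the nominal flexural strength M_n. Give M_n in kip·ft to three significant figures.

Tension: T = A_s f_y = 4.56 × 60 = 273.6 kips.
Try a within the flange: a = T/(0.85 f'_c b_f) = 273.6/(0.85 × 4 × 51) = 1.578 in.
Since a = 1.578 ≤ h_f = 4.8 in, the stress block lies entirely in the flange; analyse as a rectangular beam of width b_f.
M_n = T(d − a/2) = 273.6 × (25.2 − 0.789) = 6678.8 kip·in.
M_n = 6678.8/12 = 556.57 kip·ft.

M_n ≈ 557 kip·ft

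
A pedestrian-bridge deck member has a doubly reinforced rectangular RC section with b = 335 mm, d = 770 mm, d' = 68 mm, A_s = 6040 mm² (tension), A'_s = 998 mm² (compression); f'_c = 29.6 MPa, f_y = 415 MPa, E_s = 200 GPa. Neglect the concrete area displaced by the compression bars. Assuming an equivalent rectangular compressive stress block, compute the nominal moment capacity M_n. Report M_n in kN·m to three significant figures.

M_n ≈ 1640 kN·m

Assume both tension and compression steel yield.
Net tension couple steel: A_s − A'_s = 5042 mm².
a = (A_s − A'_s) f_y / (0.85 f'_c b) = 2092430/(0.85 × 29.6 × 335) = 248.25 mm.
c = a/β₁ = 248.25/0.839 = 295.89 mm; ε'_s = 0.003(c − d')/c = 0.0023 ≥ f_y/E_s = 0.0021, so compression steel does yield.
M_n = (A_s − A'_s) f_y (d − a/2) + A'_s f_y (d − d') = [2092430 × (770 − 124.125) + 414170 × (770 − 68)] × 10⁻⁶ = 1351.45 + 290.75 = 1642.20 kN·m.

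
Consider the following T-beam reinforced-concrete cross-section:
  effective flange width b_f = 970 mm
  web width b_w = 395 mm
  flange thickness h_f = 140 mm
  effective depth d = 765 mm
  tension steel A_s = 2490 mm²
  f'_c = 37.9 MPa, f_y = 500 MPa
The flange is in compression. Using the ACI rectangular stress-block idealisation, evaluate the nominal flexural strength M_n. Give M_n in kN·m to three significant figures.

Tension: T = A_s f_y = 2490 × 500 = 1245000 N.
Try a within the flange: a = T/(0.85 f'_c b_f) = 1245000/(0.85 × 37.9 × 970) = 39.84 mm.
Since a = 39.84 ≤ h_f = 140 mm, the stress block lies entirely in the flange; analyse as a rectangular beam of width b_f.
M_n = T(d − a/2) = 1245000 × (765 − 19.92) = 927.62 × 10⁶ N·mm.
M_n = 927.62 kN·m.

M_n ≈ 928 kN·m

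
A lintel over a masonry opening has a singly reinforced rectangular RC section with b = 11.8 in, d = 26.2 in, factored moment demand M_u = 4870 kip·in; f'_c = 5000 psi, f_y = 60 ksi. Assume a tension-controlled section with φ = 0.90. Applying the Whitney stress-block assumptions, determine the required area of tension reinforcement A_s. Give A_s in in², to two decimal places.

A_s ≈ 3.77 in²

M_n = M_u/φ = 4870/0.90 = 5411.11 kip·in.
From M_n = 0.85 f'_c a b (d − a/2):
a = d − √(d² − 2M_n/(0.85 f'_c b)) = 26.2 − √(26.2² − 2 × 5411.11/(0.85 × 5 × 11.8)) = 4.506 in.
A_s = 0.85 f'_c a b / f_y = 0.85 × 5 × 4.506 × 11.8 / 60 = 3.766 in².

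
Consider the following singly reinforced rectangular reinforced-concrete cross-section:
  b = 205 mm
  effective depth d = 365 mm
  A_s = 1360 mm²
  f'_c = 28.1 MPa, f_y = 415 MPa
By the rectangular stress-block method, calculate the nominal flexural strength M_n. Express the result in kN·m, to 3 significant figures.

M_n ≈ 173 kN·m

T = A_s f_y = 1360 × 415 = 564400 N = 564.4 kN.
From C = T: a = T/(0.85 f'_c b) = 564400/(0.85 × 28.1 × 205) = 115.27 mm.
M_n = T(d − a/2) = 564.4 kN × (365 − 57.635) mm = 173.48 kN·m.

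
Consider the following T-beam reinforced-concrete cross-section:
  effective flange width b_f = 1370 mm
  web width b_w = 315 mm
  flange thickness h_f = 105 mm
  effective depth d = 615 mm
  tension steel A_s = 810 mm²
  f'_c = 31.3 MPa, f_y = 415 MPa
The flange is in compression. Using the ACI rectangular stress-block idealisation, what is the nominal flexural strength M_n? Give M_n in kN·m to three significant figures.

Tension: T = A_s f_y = 810 × 415 = 336150 N.
Try a within the flange: a = T/(0.85 f'_c b_f) = 336150/(0.85 × 31.3 × 1370) = 9.22 mm.
Since a = 9.22 ≤ h_f = 105 mm, the stress block lies entirely in the flange; analyse as a rectangular beam of width b_f.
M_n = T(d − a/2) = 336150 × (615 − 4.61) = 205.18 × 10⁶ N·mm.
M_n = 205.18 kN·m.

M_n ≈ 205 kN·m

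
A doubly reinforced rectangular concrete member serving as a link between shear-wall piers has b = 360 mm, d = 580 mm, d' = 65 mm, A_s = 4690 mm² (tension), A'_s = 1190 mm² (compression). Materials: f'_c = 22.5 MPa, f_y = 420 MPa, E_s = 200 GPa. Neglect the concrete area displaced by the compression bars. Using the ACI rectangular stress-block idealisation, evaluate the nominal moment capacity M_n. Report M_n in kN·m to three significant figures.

Assume both tension and compression steel yield.
Net tension couple steel: A_s − A'_s = 3500 mm².
a = (A_s − A'_s) f_y / (0.85 f'_c b) = 1470000/(0.85 × 22.5 × 360) = 213.51 mm.
c = a/β₁ = 213.51/0.85 = 251.19 mm; ε'_s = 0.003(c − d')/c = 0.0022 ≥ f_y/E_s = 0.0021, so compression steel does yield.
M_n = (A_s − A'_s) f_y (d − a/2) + A'_s f_y (d − d') = [1470000 × (580 − 106.755) + 499800 × (580 − 65)] × 10⁻⁶ = 695.67 + 257.40 = 953.07 kN·m.

M_n ≈ 953 kN·m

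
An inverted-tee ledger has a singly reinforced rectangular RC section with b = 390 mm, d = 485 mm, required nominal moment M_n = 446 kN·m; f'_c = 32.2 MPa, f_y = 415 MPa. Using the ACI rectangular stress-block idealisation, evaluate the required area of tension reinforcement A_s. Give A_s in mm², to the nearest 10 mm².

A_s ≈ 2460 mm²

With M_n = 0.85 f'_c a b (d − a/2), solve the quadratic for a:
a = d − √(d² − 2M_n/(0.85 f'_c b)) = 485 − √(485² − 2 × 446×10⁶/(0.85 × 32.2 × 390)) = 95.56 mm.
A_s = 0.85 f'_c a b / f_y = 0.85 × 32.2 × 95.56 × 390 / 415 = 2457.9 mm².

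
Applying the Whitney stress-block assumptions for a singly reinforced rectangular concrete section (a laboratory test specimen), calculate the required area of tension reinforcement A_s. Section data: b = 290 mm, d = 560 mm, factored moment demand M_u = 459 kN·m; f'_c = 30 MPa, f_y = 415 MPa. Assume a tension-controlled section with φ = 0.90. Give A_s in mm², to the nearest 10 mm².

M_n = M_u/φ = 459/0.90 = 510 kN·m.
With M_n = 0.85 f'_c a b (d − a/2), solve the quadratic for a:
a = d − √(d² − 2M_n/(0.85 f'_c b)) = 560 − √(560² − 2 × 510×10⁶/(0.85 × 30 × 290)) = 140.87 mm.
A_s = 0.85 f'_c a b / f_y = 0.85 × 30 × 140.87 × 290 / 415 = 2510.2 mm².

A_s ≈ 2510 mm²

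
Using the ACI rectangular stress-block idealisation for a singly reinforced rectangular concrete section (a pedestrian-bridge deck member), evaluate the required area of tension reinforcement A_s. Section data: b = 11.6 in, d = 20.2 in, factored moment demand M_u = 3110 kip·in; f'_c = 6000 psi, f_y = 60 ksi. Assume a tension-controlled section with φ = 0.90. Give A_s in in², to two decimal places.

A_s ≈ 3.09 in²

M_n = M_u/φ = 3110/0.90 = 3455.56 kip·in.
From M_n = 0.85 f'_c a b (d − a/2):
a = d − √(d² − 2M_n/(0.85 f'_c b)) = 20.2 − √(20.2² − 2 × 3455.56/(0.85 × 6 × 11.6)) = 3.135 in.
A_s = 0.85 f'_c a b / f_y = 0.85 × 6 × 3.135 × 11.6 / 60 = 3.091 in².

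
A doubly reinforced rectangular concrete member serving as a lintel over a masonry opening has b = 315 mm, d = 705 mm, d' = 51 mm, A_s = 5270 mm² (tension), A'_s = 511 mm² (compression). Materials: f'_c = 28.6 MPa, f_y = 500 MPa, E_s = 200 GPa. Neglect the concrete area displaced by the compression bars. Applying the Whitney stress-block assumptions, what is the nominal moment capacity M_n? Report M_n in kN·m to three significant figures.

Assume both tension and compression steel yield.
Net tension couple steel: A_s − A'_s = 4759 mm².
a = (A_s − A'_s) f_y / (0.85 f'_c b) = 2379500/(0.85 × 28.6 × 315) = 310.74 mm.
c = a/β₁ = 310.74/0.846 = 367.30 mm; ε'_s = 0.003(c − d')/c = 0.0026 ≥ f_y/E_s = 0.0025, so compression steel does yield.
M_n = (A_s − A'_s) f_y (d − a/2) + A'_s f_y (d − d') = [2379500 × (705 − 155.37) + 255500 × (705 − 51)] × 10⁻⁶ = 1307.84 + 167.10 = 1474.94 kN·m.

M_n ≈ 1470 kN·m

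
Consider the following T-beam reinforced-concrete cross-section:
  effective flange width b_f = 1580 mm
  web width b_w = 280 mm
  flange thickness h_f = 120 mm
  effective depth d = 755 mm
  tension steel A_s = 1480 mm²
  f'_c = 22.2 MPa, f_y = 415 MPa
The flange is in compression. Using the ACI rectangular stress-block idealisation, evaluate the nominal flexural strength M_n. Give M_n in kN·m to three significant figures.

Tension: T = A_s f_y = 1480 × 415 = 614200 N.
Try a within the flange: a = T/(0.85 f'_c b_f) = 614200/(0.85 × 22.2 × 1580) = 20.60 mm.
Since a = 20.60 ≤ h_f = 120 mm, the stress block lies entirely in the flange; analyse as a rectangular beam of width b_f.
M_n = T(d − a/2) = 614200 × (755 − 10.3) = 457.39 × 10⁶ N·mm.
M_n = 457.39 kN·m.

M_n ≈ 457 kN·m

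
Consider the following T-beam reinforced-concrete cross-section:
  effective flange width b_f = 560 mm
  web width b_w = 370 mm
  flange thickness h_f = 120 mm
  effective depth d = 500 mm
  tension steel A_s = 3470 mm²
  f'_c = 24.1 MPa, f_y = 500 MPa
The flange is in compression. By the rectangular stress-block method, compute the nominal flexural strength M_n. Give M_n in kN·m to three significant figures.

M_n ≈ 733 kN·m

Tension: T = A_s f_y = 3470 × 500 = 1735000 N.
Try a within the flange: a = T/(0.85 f'_c b_f) = 1735000/(0.85 × 24.1 × 560) = 151.24 mm.
a = 151.24 > h_f = 120 mm: the block extends into the web. Split into flange-overhang and web parts.
C_f = 0.85 f'_c (b_f − b_w) h_f = 0.85 × 24.1 × (560 − 370) × 120 = 467058 N.
Remaining web compression depth: a_w = (T − C_f)/(0.85 f'_c b_w) = (1735000 − 467058)/(0.85 × 24.1 × 370) = 167.29 mm.
M_n = C_f(d − h_f/2) + (T − C_f)(d − a_w/2) = 467058 × (500 − 60) + 1267942 × (500 − 83.645) = 205.51 + 527.91 = 733.42 × 10⁶ N·mm.
M_n = 733.42 kN·m.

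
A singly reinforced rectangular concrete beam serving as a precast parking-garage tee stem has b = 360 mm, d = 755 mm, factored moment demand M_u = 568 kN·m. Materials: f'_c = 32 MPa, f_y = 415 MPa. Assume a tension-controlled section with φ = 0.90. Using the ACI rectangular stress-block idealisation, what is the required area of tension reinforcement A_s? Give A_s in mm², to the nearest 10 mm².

M_n = M_u/φ = 568/0.90 = 631.111 kN·m.
With M_n = 0.85 f'_c a b (d − a/2), solve the quadratic for a:
a = d − √(d² − 2M_n/(0.85 f'_c b)) = 755 − √(755² − 2 × 631.111×10⁶/(0.85 × 32 × 360)) = 90.83 mm.
A_s = 0.85 f'_c a b / f_y = 0.85 × 32 × 90.83 × 360 / 415 = 2143.2 mm².

A_s ≈ 2140 mm²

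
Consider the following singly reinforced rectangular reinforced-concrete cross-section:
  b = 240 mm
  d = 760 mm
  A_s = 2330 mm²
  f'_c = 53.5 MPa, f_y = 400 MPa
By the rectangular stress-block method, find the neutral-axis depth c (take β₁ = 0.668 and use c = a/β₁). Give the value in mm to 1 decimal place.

c ≈ 127.8 mm

T = A_s f_y = 2330 × 400 = 932000 N = 932 kN.
Setting C = 0.85 f'_c a b equal to T: a = 932000/(0.85 × 53.5 × 240) = 85.395 mm.
With β₁ = 0.668, c = a/β₁ = 85.395/0.668 = 127.8 mm.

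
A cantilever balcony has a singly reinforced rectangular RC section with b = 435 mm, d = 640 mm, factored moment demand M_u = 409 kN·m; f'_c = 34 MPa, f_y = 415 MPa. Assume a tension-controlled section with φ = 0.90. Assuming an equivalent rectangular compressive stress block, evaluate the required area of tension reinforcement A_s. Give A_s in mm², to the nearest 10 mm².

M_n = M_u/φ = 409/0.90 = 454.444 kN·m.
With M_n = 0.85 f'_c a b (d − a/2), solve the quadratic for a:
a = d − √(d² − 2M_n/(0.85 f'_c b)) = 640 − √(640² − 2 × 454.444×10⁶/(0.85 × 34 × 435)) = 59.22 mm.
A_s = 0.85 f'_c a b / f_y = 0.85 × 34 × 59.22 × 435 / 415 = 1793.9 mm².

A_s ≈ 1790 mm²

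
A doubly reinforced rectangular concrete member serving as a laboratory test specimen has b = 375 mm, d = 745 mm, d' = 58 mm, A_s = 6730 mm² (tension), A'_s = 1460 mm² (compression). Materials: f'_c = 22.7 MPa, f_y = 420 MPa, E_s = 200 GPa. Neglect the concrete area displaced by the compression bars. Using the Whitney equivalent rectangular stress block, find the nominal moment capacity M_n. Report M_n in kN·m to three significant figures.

M_n ≈ 1730 kN·m

Assume both tension and compression steel yield.
Net tension couple steel: A_s − A'_s = 5270 mm².
a = (A_s − A'_s) f_y / (0.85 f'_c b) = 2213400/(0.85 × 22.7 × 375) = 305.90 mm.
c = a/β₁ = 305.90/0.85 = 359.88 mm; ε'_s = 0.003(c − d')/c = 0.0025 ≥ f_y/E_s = 0.0021, so compression steel does yield.
M_n = (A_s − A'_s) f_y (d − a/2) + A'_s f_y (d − d') = [2213400 × (745 − 152.95) + 613200 × (745 − 58)] × 10⁻⁶ = 1310.44 + 421.27 = 1731.71 kN·m.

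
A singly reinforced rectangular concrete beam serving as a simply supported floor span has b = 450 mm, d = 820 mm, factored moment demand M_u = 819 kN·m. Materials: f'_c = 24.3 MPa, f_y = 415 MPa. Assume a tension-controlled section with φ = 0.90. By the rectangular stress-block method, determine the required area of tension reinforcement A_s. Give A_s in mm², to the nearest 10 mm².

A_s ≈ 2900 mm²

M_n = M_u/φ = 819/0.90 = 910 kN·m.
With M_n = 0.85 f'_c a b (d − a/2), solve the quadratic for a:
a = d − √(d² − 2M_n/(0.85 f'_c b)) = 820 − √(820² − 2 × 910×10⁶/(0.85 × 24.3 × 450)) = 129.64 mm.
A_s = 0.85 f'_c a b / f_y = 0.85 × 24.3 × 129.64 × 450 / 415 = 2903.5 mm².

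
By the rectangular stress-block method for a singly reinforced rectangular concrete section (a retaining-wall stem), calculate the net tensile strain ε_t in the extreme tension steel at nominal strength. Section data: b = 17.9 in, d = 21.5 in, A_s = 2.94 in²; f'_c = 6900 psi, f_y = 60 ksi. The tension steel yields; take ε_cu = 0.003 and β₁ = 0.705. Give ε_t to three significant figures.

a = A_s f_y/(0.85 f'_c b) = 1.680 in.
β₁ = 0.705, so c = a/β₁ = 1.680/0.705 = 2.383 in.
From the linear strain diagram with ε_cu = 0.003: ε_t = 0.003 (d − c)/c = 0.003 × (21.5 − 2.383)/2.383 = 0.0241.
Since ε_t ≥ 0.005, the section is tension-controlled.

ε_t ≈ 0.0241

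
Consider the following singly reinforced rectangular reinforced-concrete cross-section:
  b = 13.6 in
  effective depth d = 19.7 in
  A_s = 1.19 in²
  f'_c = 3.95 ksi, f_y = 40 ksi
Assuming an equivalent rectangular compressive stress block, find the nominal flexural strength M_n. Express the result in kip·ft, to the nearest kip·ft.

M_n ≈ 76 kip·ft

T = A_s f_y = 1.19 × 40 = 47.6 kips.
a = T/(0.85 f'_c b) = 47.6/(0.85 × 3.95 × 13.6) = 1.042 in.
M_n = T(d − a/2) = 47.6 × (19.7 − 0.521) = 912.9 kip·in = 912.9/12 = 76.08 kip·ft.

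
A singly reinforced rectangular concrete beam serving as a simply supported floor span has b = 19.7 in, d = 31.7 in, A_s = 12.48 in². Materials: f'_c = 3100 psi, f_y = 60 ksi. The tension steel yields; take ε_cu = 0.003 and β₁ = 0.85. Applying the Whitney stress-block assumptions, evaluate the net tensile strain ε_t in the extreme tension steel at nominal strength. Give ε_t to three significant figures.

a = A_s f_y/(0.85 f'_c b) = 14.425 in.
β₁ = 0.85, so c = a/β₁ = 14.425/0.85 = 16.971 in.
From the linear strain diagram with ε_cu = 0.003: ε_t = 0.003 (d − c)/c = 0.003 × (31.7 − 16.971)/16.971 = 0.00260.
ε_t < 0.004 — the section is over-reinforced for flexure under ACI limits.

ε_t ≈ 0.00260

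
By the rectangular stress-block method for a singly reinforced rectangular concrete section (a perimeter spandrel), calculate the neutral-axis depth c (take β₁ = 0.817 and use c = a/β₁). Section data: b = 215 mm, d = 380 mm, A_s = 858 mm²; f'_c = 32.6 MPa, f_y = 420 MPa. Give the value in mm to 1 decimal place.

T = A_s f_y = 858 × 420 = 360360 N = 360.36 kN.
Setting C = 0.85 f'_c a b equal to T: a = 360360/(0.85 × 32.6 × 215) = 60.487 mm.
With β₁ = 0.817, c = a/β₁ = 60.487/0.817 = 74.0 mm.

c ≈ 74.0 mm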